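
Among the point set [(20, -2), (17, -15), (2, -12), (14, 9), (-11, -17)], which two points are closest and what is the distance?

Computing all pairwise distances among 5 points:

d((20, -2), (17, -15)) = 13.3417
d((20, -2), (2, -12)) = 20.5913
d((20, -2), (14, 9)) = 12.53 <-- minimum
d((20, -2), (-11, -17)) = 34.4384
d((17, -15), (2, -12)) = 15.2971
d((17, -15), (14, 9)) = 24.1868
d((17, -15), (-11, -17)) = 28.0713
d((2, -12), (14, 9)) = 24.1868
d((2, -12), (-11, -17)) = 13.9284
d((14, 9), (-11, -17)) = 36.0694

Closest pair: (20, -2) and (14, 9) with distance 12.53

The closest pair is (20, -2) and (14, 9) with Euclidean distance 12.53. For 5 points, brute-force pairwise comparison is shown above. For large n, the divide-and-conquer algorithm (sort by x, recurse on halves, check the dividing strip) achieves O(n log n).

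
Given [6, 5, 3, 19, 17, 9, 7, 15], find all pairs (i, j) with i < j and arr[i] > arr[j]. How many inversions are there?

Finding inversions in [6, 5, 3, 19, 17, 9, 7, 15]:

(0, 1): arr[0]=6 > arr[1]=5
(0, 2): arr[0]=6 > arr[2]=3
(1, 2): arr[1]=5 > arr[2]=3
(3, 4): arr[3]=19 > arr[4]=17
(3, 5): arr[3]=19 > arr[5]=9
(3, 6): arr[3]=19 > arr[6]=7
(3, 7): arr[3]=19 > arr[7]=15
(4, 5): arr[4]=17 > arr[5]=9
(4, 6): arr[4]=17 > arr[6]=7
(4, 7): arr[4]=17 > arr[7]=15
(5, 6): arr[5]=9 > arr[6]=7

Total inversions: 11

The array has 11 inversion(s): (0,1), (0,2), (1,2), (3,4), (3,5), (3,6), (3,7), (4,5), (4,6), (4,7), (5,6). Each pair (i,j) satisfies i < j and arr[i] > arr[j].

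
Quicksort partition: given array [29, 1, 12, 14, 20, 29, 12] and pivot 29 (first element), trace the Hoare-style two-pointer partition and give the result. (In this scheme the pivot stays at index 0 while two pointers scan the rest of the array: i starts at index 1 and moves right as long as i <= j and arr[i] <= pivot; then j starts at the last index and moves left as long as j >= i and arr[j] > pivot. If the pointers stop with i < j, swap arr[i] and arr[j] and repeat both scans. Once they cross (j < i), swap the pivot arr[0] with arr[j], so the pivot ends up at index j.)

Hoare-style two-pointer partition with pivot = 29:

Initial array: [29, 1, 12, 14, 20, 29, 12]

Pointers start at i = 1, j = 6.
i ends at 7, j ends at 6: the pointers have crossed (j < i), so scanning stops.

Swap pivot arr[0] with arr[6] to place pivot at position 6: [12, 1, 12, 14, 20, 29, 29]
Pivot position: 6

After partitioning with pivot 29, the array becomes [12, 1, 12, 14, 20, 29, 29]. The pivot is placed at index 6. All elements to the left of the pivot are <= 29, and all elements to the right are > 29.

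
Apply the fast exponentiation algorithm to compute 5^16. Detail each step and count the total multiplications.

Computing 5^16 by squaring (build up from 5^1; each line after the first costs one multiplication):

5^1 = 5
5^2 = (5^1)^2 = 5^2 = 25
5^4 = (5^2)^2 = 25^2 = 625
5^8 = (5^4)^2 = 625^2 = 390625
5^16 = (5^8)^2 = 390625^2 = 152587890625

Result: 152587890625
Multiplications needed: 4 (4 lines after 5^1)

5^16 = 152587890625. Using exponentiation by squaring, this requires 4 multiplications. The key idea: if the exponent is even, square the half-power; if odd, multiply by the base once.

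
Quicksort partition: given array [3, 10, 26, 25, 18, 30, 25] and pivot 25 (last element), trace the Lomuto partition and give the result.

Lomuto partition with pivot = 25:

Initial array: [3, 10, 26, 25, 18, 30, 25]

arr[0]=3 <= 25: swap with position 0, array becomes [3, 10, 26, 25, 18, 30, 25]
arr[1]=10 <= 25: swap with position 1, array becomes [3, 10, 26, 25, 18, 30, 25]
arr[2]=26 > 25: no swap
arr[3]=25 <= 25: swap with position 2, array becomes [3, 10, 25, 26, 18, 30, 25]
arr[4]=18 <= 25: swap with position 3, array becomes [3, 10, 25, 18, 26, 30, 25]
arr[5]=30 > 25: no swap

Place pivot at position 4: [3, 10, 25, 18, 25, 30, 26]
Pivot position: 4

After partitioning with pivot 25, the array becomes [3, 10, 25, 18, 25, 30, 26]. The pivot is placed at index 4. All elements to the left of the pivot are <= 25, and all elements to the right are > 25.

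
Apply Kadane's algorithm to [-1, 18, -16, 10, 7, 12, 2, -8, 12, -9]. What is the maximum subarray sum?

Using Kadane's algorithm on [-1, 18, -16, 10, 7, 12, 2, -8, 12, -9]:

Scanning through the array:
Position 1 (value 18): max_ending_here = 18, max_so_far = 18
Position 2 (value -16): max_ending_here = 2, max_so_far = 18
Position 3 (value 10): max_ending_here = 12, max_so_far = 18
Position 4 (value 7): max_ending_here = 19, max_so_far = 19
Position 5 (value 12): max_ending_here = 31, max_so_far = 31
Position 6 (value 2): max_ending_here = 33, max_so_far = 33
Position 7 (value -8): max_ending_here = 25, max_so_far = 33
Position 8 (value 12): max_ending_here = 37, max_so_far = 37
Position 9 (value -9): max_ending_here = 28, max_so_far = 37

Maximum subarray: [18, -16, 10, 7, 12, 2, -8, 12]
Maximum sum: 37

The maximum subarray is [18, -16, 10, 7, 12, 2, -8, 12] with sum 37. This subarray runs from index 1 to index 8.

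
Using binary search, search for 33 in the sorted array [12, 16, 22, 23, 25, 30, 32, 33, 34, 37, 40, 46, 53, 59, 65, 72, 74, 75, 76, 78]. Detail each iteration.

Binary search for 33 in [12, 16, 22, 23, 25, 30, 32, 33, 34, 37, 40, 46, 53, 59, 65, 72, 74, 75, 76, 78]:

lo=0, hi=19, mid=9, arr[mid]=37 -> 37 > 33, search left half
lo=0, hi=8, mid=4, arr[mid]=25 -> 25 < 33, search right half
lo=5, hi=8, mid=6, arr[mid]=32 -> 32 < 33, search right half
lo=7, hi=8, mid=7, arr[mid]=33 -> Found target at index 7!

Binary search finds 33 at index 7 after 4 comparisons. The search repeatedly halves the search space by comparing with the middle element.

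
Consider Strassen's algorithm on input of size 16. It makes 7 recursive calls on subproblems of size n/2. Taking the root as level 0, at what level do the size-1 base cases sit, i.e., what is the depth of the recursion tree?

For divide and conquer with division factor 2:

Problem sizes at each level:
Level 0: 16
Level 1: 8
Level 2: 4
Level 3: 2
Level 4: 1

The root is level 0 and the size-1 base case is level 4 (the tree spans levels 0 through 4, i.e. 5 levels counting the root), so the depth is the number of divisions: log_2(16) = 4

The recursion tree depth is log_2(16) = 4. At each level, the problem size is divided by 2, so it takes 4 divisions to reduce to a base case of size 1. The algorithm makes 7 recursive calls at each level.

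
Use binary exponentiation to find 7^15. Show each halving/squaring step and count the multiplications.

Computing 7^15 by squaring (build up from 7^1; each line after the first costs one multiplication):

7^1 = 7
7^2 = (7^1)^2 = 7^2 = 49
7^3 = 7 * 7^2 = 7 * 49 = 343
7^6 = (7^3)^2 = 343^2 = 117649
7^7 = 7 * 7^6 = 7 * 117649 = 823543
7^14 = (7^7)^2 = 823543^2 = 678223072849
7^15 = 7 * 7^14 = 7 * 678223072849 = 4747561509943

Result: 4747561509943
Multiplications needed: 6 (6 lines after 7^1)

7^15 = 4747561509943. Using exponentiation by squaring, this requires 6 multiplications. The key idea: if the exponent is even, square the half-power; if odd, multiply by the base once.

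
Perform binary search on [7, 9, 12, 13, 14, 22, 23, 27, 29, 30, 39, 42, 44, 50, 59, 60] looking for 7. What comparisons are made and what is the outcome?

Binary search for 7 in [7, 9, 12, 13, 14, 22, 23, 27, 29, 30, 39, 42, 44, 50, 59, 60]:

lo=0, hi=15, mid=7, arr[mid]=27 -> 27 > 7, search left half
lo=0, hi=6, mid=3, arr[mid]=13 -> 13 > 7, search left half
lo=0, hi=2, mid=1, arr[mid]=9 -> 9 > 7, search left half
lo=0, hi=0, mid=0, arr[mid]=7 -> Found target at index 0!

Binary search finds 7 at index 0 after 4 comparisons. The search repeatedly halves the search space by comparing with the middle element.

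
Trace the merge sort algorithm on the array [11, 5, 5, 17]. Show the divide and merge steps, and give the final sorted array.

Merge sort trace:

Split: [11, 5, 5, 17] -> [11, 5] and [5, 17]
  Split: [11, 5] -> [11] and [5]
  Merge: [11] + [5] -> [5, 11]
  Split: [5, 17] -> [5] and [17]
  Merge: [5] + [17] -> [5, 17]
Merge: [5, 11] + [5, 17] -> [5, 5, 11, 17]

Final sorted array: [5, 5, 11, 17]

The merge sort proceeds by recursively splitting the array and merging sorted halves.
After all merges, the sorted array is [5, 5, 11, 17].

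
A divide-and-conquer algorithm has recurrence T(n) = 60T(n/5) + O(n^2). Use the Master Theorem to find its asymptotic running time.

Master Theorem for T(n) = 60T(n/5) + O(n^2):

a = 60, b = 5, c = 2
log_b(a) = log_5(60) = 2.5440

Case 1: c = 2 < log_5(60) = 2.5440
T(n) = O(n^(log_5 60))

For T(n) = 60T(n/5) + O(n^2): log_5(60) = 2.5440. This is Case 1 of the Master Theorem (c < log_b(a), work dominated by leaves), giving O(n^(log_5 60)).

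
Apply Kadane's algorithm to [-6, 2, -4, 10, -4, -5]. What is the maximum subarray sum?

Using Kadane's algorithm on [-6, 2, -4, 10, -4, -5]:

Scanning through the array:
Position 1 (value 2): max_ending_here = 2, max_so_far = 2
Position 2 (value -4): max_ending_here = -2, max_so_far = 2
Position 3 (value 10): max_ending_here = 10, max_so_far = 10
Position 4 (value -4): max_ending_here = 6, max_so_far = 10
Position 5 (value -5): max_ending_here = 1, max_so_far = 10

Maximum subarray: [10]
Maximum sum: 10

The maximum subarray is [10] with sum 10. This subarray runs from index 3 to index 3.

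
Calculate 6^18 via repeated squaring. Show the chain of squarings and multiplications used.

Computing 6^18 by squaring (build up from 6^1; each line after the first costs one multiplication):

6^1 = 6
6^2 = (6^1)^2 = 6^2 = 36
6^4 = (6^2)^2 = 36^2 = 1296
6^8 = (6^4)^2 = 1296^2 = 1679616
6^9 = 6 * 6^8 = 6 * 1679616 = 10077696
6^18 = (6^9)^2 = 10077696^2 = 101559956668416

Result: 101559956668416
Multiplications needed: 5 (5 lines after 6^1)

6^18 = 101559956668416. Using exponentiation by squaring, this requires 5 multiplications. The key idea: if the exponent is even, square the half-power; if odd, multiply by the base once.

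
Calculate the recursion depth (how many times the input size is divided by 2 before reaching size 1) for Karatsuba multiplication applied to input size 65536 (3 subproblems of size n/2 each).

For divide and conquer with division factor 2:

Problem sizes at each level:
Level 0: 65536
Level 1: 32768
Level 2: 16384
Level 3: 8192
Level 4: 4096
Level 5: 2048
Level 6: 1024
Level 7: 512
Level 8: 256
Level 9: 128
Level 10: 64
Level 11: 32
Level 12: 16
Level 13: 8
Level 14: 4
Level 15: 2
Level 16: 1

The root is level 0 and the size-1 base case is level 16 (the tree spans levels 0 through 16, i.e. 17 levels counting the root), so the depth is the number of divisions: log_2(65536) = 16

The recursion tree depth is log_2(65536) = 16. At each level, the problem size is divided by 2, so it takes 16 divisions to reduce to a base case of size 1. The algorithm makes 3 recursive calls at each level.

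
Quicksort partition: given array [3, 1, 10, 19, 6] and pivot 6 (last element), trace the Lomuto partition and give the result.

Lomuto partition with pivot = 6:

Initial array: [3, 1, 10, 19, 6]

arr[0]=3 <= 6: swap with position 0, array becomes [3, 1, 10, 19, 6]
arr[1]=1 <= 6: swap with position 1, array becomes [3, 1, 10, 19, 6]
arr[2]=10 > 6: no swap
arr[3]=19 > 6: no swap

Place pivot at position 2: [3, 1, 6, 19, 10]
Pivot position: 2

After partitioning with pivot 6, the array becomes [3, 1, 6, 19, 10]. The pivot is placed at index 2. All elements to the left of the pivot are <= 6, and all elements to the right are > 6.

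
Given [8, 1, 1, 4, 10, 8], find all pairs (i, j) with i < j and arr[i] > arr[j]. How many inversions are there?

Finding inversions in [8, 1, 1, 4, 10, 8]:

(0, 1): arr[0]=8 > arr[1]=1
(0, 2): arr[0]=8 > arr[2]=1
(0, 3): arr[0]=8 > arr[3]=4
(4, 5): arr[4]=10 > arr[5]=8

Total inversions: 4

The array has 4 inversion(s): (0,1), (0,2), (0,3), (4,5). Each pair (i,j) satisfies i < j and arr[i] > arr[j].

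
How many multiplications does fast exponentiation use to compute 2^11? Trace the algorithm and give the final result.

Computing 2^11 by squaring (build up from 2^1; each line after the first costs one multiplication):

2^1 = 2
2^2 = (2^1)^2 = 2^2 = 4
2^4 = (2^2)^2 = 4^2 = 16
2^5 = 2 * 2^4 = 2 * 16 = 32
2^10 = (2^5)^2 = 32^2 = 1024
2^11 = 2 * 2^10 = 2 * 1024 = 2048

Result: 2048
Multiplications needed: 5 (5 lines after 2^1)

2^11 = 2048. Using exponentiation by squaring, this requires 5 multiplications. The key idea: if the exponent is even, square the half-power; if odd, multiply by the base once.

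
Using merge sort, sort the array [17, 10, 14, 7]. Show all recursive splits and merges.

Merge sort trace:

Split: [17, 10, 14, 7] -> [17, 10] and [14, 7]
  Split: [17, 10] -> [17] and [10]
  Merge: [17] + [10] -> [10, 17]
  Split: [14, 7] -> [14] and [7]
  Merge: [14] + [7] -> [7, 14]
Merge: [10, 17] + [7, 14] -> [7, 10, 14, 17]

Final sorted array: [7, 10, 14, 17]

The merge sort proceeds by recursively splitting the array and merging sorted halves.
After all merges, the sorted array is [7, 10, 14, 17].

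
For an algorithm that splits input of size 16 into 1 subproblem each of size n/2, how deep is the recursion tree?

For divide and conquer with division factor 2:

Problem sizes at each level:
Level 0: 16
Level 1: 8
Level 2: 4
Level 3: 2
Level 4: 1

The root is level 0 and the size-1 base case is level 4 (the tree spans levels 0 through 4, i.e. 5 levels counting the root), so the depth is the number of divisions: log_2(16) = 4

The recursion tree depth is log_2(16) = 4. At each level, the problem size is divided by 2, so it takes 4 divisions to reduce to a base case of size 1. The algorithm makes 1 recursive call at each level.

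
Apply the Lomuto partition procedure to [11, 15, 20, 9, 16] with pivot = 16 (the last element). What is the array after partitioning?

Lomuto partition with pivot = 16:

Initial array: [11, 15, 20, 9, 16]

arr[0]=11 <= 16: swap with position 0, array becomes [11, 15, 20, 9, 16]
arr[1]=15 <= 16: swap with position 1, array becomes [11, 15, 20, 9, 16]
arr[2]=20 > 16: no swap
arr[3]=9 <= 16: swap with position 2, array becomes [11, 15, 9, 20, 16]

Place pivot at position 3: [11, 15, 9, 16, 20]
Pivot position: 3

After partitioning with pivot 16, the array becomes [11, 15, 9, 16, 20]. The pivot is placed at index 3. All elements to the left of the pivot are <= 16, and all elements to the right are > 16.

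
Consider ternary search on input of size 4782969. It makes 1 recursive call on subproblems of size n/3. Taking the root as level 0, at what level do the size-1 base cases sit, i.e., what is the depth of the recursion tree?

For divide and conquer with division factor 3:

Problem sizes at each level:
Level 0: 4782969
Level 1: 1594323
Level 2: 531441
Level 3: 177147
Level 4: 59049
Level 5: 19683
Level 6: 6561
Level 7: 2187
Level 8: 729
Level 9: 243
Level 10: 81
Level 11: 27
Level 12: 9
Level 13: 3
Level 14: 1

The root is level 0 and the size-1 base case is level 14 (the tree spans levels 0 through 14, i.e. 15 levels counting the root), so the depth is the number of divisions: log_3(4782969) = 14

The recursion tree depth is log_3(4782969) = 14. At each level, the problem size is divided by 3, so it takes 14 divisions to reduce to a base case of size 1. The algorithm makes 1 recursive call at each level.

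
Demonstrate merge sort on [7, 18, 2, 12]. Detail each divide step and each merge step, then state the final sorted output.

Merge sort trace:

Split: [7, 18, 2, 12] -> [7, 18] and [2, 12]
  Split: [7, 18] -> [7] and [18]
  Merge: [7] + [18] -> [7, 18]
  Split: [2, 12] -> [2] and [12]
  Merge: [2] + [12] -> [2, 12]
Merge: [7, 18] + [2, 12] -> [2, 7, 12, 18]

Final sorted array: [2, 7, 12, 18]

The merge sort proceeds by recursively splitting the array and merging sorted halves.
After all merges, the sorted array is [2, 7, 12, 18].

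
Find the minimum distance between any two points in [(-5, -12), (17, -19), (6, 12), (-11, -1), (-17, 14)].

Computing all pairwise distances among 5 points:

d((-5, -12), (17, -19)) = 23.0868
d((-5, -12), (6, 12)) = 26.4008
d((-5, -12), (-11, -1)) = 12.53 <-- minimum
d((-5, -12), (-17, 14)) = 28.6356
d((17, -19), (6, 12)) = 32.8938
d((17, -19), (-11, -1)) = 33.2866
d((17, -19), (-17, 14)) = 47.3814
d((6, 12), (-11, -1)) = 21.4009
d((6, 12), (-17, 14)) = 23.0868
d((-11, -1), (-17, 14)) = 16.1555

Closest pair: (-5, -12) and (-11, -1) with distance 12.53

The closest pair is (-5, -12) and (-11, -1) with Euclidean distance 12.53. For 5 points, brute-force pairwise comparison is shown above. For large n, the divide-and-conquer algorithm (sort by x, recurse on halves, check the dividing strip) achieves O(n log n).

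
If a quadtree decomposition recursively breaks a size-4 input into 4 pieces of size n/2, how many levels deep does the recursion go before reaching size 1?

For divide and conquer with division factor 2:

Problem sizes at each level:
Level 0: 4
Level 1: 2
Level 2: 1

The root is level 0 and the size-1 base case is level 2 (the tree spans levels 0 through 2, i.e. 3 levels counting the root), so the depth is the number of divisions: log_2(4) = 2

The recursion tree depth is log_2(4) = 2. At each level, the problem size is divided by 2, so it takes 2 divisions to reduce to a base case of size 1. The algorithm makes 4 recursive calls at each level.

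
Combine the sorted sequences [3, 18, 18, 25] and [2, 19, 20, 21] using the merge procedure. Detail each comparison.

Merging process:

Compare 3 vs 2: take 2 from right. Merged: [2]
Compare 3 vs 19: take 3 from left. Merged: [2, 3]
Compare 18 vs 19: take 18 from left. Merged: [2, 3, 18]
Compare 18 vs 19: take 18 from left. Merged: [2, 3, 18, 18]
Compare 25 vs 19: take 19 from right. Merged: [2, 3, 18, 18, 19]
Compare 25 vs 20: take 20 from right. Merged: [2, 3, 18, 18, 19, 20]
Compare 25 vs 21: take 21 from right. Merged: [2, 3, 18, 18, 19, 20, 21]
Append remaining from left: [25]. Merged: [2, 3, 18, 18, 19, 20, 21, 25]

Final merged array: [2, 3, 18, 18, 19, 20, 21, 25]
Total comparisons: 7

The merged array is [2, 3, 18, 18, 19, 20, 21, 25], requiring 7 comparisons. The merge step runs in O(n) time where n is the total number of elements.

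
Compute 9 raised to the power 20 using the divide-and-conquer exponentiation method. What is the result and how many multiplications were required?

Computing 9^20 by squaring (build up from 9^1; each line after the first costs one multiplication):

9^1 = 9
9^2 = (9^1)^2 = 9^2 = 81
9^4 = (9^2)^2 = 81^2 = 6561
9^5 = 9 * 9^4 = 9 * 6561 = 59049
9^10 = (9^5)^2 = 59049^2 = 3486784401
9^20 = (9^10)^2 = 3486784401^2 = 12157665459056928801

Result: 12157665459056928801
Multiplications needed: 5 (5 lines after 9^1)

9^20 = 12157665459056928801. Using exponentiation by squaring, this requires 5 multiplications. The key idea: if the exponent is even, square the half-power; if odd, multiply by the base once.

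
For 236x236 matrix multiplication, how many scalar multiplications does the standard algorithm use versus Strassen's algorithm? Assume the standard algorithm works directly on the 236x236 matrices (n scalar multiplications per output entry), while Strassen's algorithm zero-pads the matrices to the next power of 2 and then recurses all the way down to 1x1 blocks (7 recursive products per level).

Matrix multiplication for 236x236 matrices:

Strassen's algorithm requires power-of-2 dimensions. Pad 236x236 to 256x256 (next power of 2).

Standard algorithm: 236^3 = 13144256 multiplications
Strassen's algorithm: 7^(log2(256)) = 7^8 = 5764801 multiplications
Savings: 13144256 - 5764801 = 7379455 multiplications

Standard: 13144256 multiplications (236^3). Strassen: 5764801 multiplications (7^8, after padding to 256x256). Strassen reduces 8 recursive multiplications to 7 at each level.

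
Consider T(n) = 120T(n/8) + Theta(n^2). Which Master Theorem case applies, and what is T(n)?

Master Theorem for T(n) = 120T(n/8) + O(n^2):

a = 120, b = 8, c = 2
log_b(a) = log_8(120) = 2.3023

Case 1: c = 2 < log_8(120) = 2.3023
T(n) = O(n^(log_8 120))

For T(n) = 120T(n/8) + O(n^2): log_8(120) = 2.3023. This is Case 1 of the Master Theorem (c < log_b(a), work dominated by leaves), giving O(n^(log_8 120)).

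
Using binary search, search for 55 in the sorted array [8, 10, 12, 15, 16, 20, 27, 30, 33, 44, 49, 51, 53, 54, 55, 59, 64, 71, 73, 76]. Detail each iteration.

Binary search for 55 in [8, 10, 12, 15, 16, 20, 27, 30, 33, 44, 49, 51, 53, 54, 55, 59, 64, 71, 73, 76]:

lo=0, hi=19, mid=9, arr[mid]=44 -> 44 < 55, search right half
lo=10, hi=19, mid=14, arr[mid]=55 -> Found target at index 14!

Binary search finds 55 at index 14 after 2 comparisons. The search repeatedly halves the search space by comparing with the middle element.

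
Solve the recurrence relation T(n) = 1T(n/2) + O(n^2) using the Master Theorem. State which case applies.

Master Theorem for T(n) = 1T(n/2) + O(n^2):

a = 1, b = 2, c = 2
log_b(a) = log_2(1) = 0.0000

Case 3: c = 2 > log_2(1) = 0.0000
T(n) = O(n^2) = O(n^2)

For T(n) = 1T(n/2) + O(n^2): log_2(1) = 0.0000. This is Case 3 of the Master Theorem (c > log_b(a), work dominated by root), giving O(n^2).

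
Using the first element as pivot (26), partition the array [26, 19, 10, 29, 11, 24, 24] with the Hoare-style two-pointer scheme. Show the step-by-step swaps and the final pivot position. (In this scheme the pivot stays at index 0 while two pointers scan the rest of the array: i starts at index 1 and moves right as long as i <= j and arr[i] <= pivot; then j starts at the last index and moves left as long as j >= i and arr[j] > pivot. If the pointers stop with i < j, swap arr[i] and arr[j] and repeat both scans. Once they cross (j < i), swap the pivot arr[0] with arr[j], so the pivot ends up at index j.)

Hoare-style two-pointer partition with pivot = 26:

Initial array: [26, 19, 10, 29, 11, 24, 24]

Pointers start at i = 1, j = 6.
i stops at index 3 (arr[3]=29 > 26), j stops at index 6 (arr[6]=24 <= 26): swap arr[3] and arr[6], array becomes [26, 19, 10, 24, 11, 24, 29]
i ends at 6, j ends at 5: the pointers have crossed (j < i), so scanning stops.

Swap pivot arr[0] with arr[5] to place pivot at position 5: [24, 19, 10, 24, 11, 26, 29]
Pivot position: 5

After partitioning with pivot 26, the array becomes [24, 19, 10, 24, 11, 26, 29]. The pivot is placed at index 5. All elements to the left of the pivot are <= 26, and all elements to the right are > 26.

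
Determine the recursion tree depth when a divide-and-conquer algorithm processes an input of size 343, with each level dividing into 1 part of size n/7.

For divide and conquer with division factor 7:

Problem sizes at each level:
Level 0: 343
Level 1: 49
Level 2: 7
Level 3: 1

The root is level 0 and the size-1 base case is level 3 (the tree spans levels 0 through 3, i.e. 4 levels counting the root), so the depth is the number of divisions: log_7(343) = 3

The recursion tree depth is log_7(343) = 3. At each level, the problem size is divided by 7, so it takes 3 divisions to reduce to a base case of size 1. The algorithm makes 1 recursive call at each level.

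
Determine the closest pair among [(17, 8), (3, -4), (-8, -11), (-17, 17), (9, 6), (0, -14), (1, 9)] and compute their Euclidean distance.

Computing all pairwise distances among 7 points:

d((17, 8), (3, -4)) = 18.4391
d((17, 8), (-8, -11)) = 31.4006
d((17, 8), (-17, 17)) = 35.171
d((17, 8), (9, 6)) = 8.2462 <-- minimum
d((17, 8), (0, -14)) = 27.8029
d((17, 8), (1, 9)) = 16.0312
d((3, -4), (-8, -11)) = 13.0384
d((3, -4), (-17, 17)) = 29.0
d((3, -4), (9, 6)) = 11.6619
d((3, -4), (0, -14)) = 10.4403
d((3, -4), (1, 9)) = 13.1529
d((-8, -11), (-17, 17)) = 29.4109
d((-8, -11), (9, 6)) = 24.0416
d((-8, -11), (0, -14)) = 8.544
d((-8, -11), (1, 9)) = 21.9317
d((-17, 17), (9, 6)) = 28.2312
d((-17, 17), (0, -14)) = 35.3553
d((-17, 17), (1, 9)) = 19.6977
d((9, 6), (0, -14)) = 21.9317
d((9, 6), (1, 9)) = 8.544
d((0, -14), (1, 9)) = 23.0217

Closest pair: (17, 8) and (9, 6) with distance 8.2462

The closest pair is (17, 8) and (9, 6) with Euclidean distance 8.2462. For 7 points, brute-force pairwise comparison is shown above. For large n, the divide-and-conquer algorithm (sort by x, recurse on halves, check the dividing strip) achieves O(n log n).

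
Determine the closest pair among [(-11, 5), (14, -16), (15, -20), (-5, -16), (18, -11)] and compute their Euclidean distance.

Computing all pairwise distances among 5 points:

d((-11, 5), (14, -16)) = 32.6497
d((-11, 5), (15, -20)) = 36.0694
d((-11, 5), (-5, -16)) = 21.8403
d((-11, 5), (18, -11)) = 33.121
d((14, -16), (15, -20)) = 4.1231 <-- minimum
d((14, -16), (-5, -16)) = 19.0
d((14, -16), (18, -11)) = 6.4031
d((15, -20), (-5, -16)) = 20.3961
d((15, -20), (18, -11)) = 9.4868
d((-5, -16), (18, -11)) = 23.5372

Closest pair: (14, -16) and (15, -20) with distance 4.1231

The closest pair is (14, -16) and (15, -20) with Euclidean distance 4.1231. For 5 points, brute-force pairwise comparison is shown above. For large n, the divide-and-conquer algorithm (sort by x, recurse on halves, check the dividing strip) achieves O(n log n).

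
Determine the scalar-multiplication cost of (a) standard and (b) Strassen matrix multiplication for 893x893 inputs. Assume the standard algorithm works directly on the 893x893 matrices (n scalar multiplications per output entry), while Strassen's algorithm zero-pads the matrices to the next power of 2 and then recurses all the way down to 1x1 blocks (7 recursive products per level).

Matrix multiplication for 893x893 matrices:

Strassen's algorithm requires power-of-2 dimensions. Pad 893x893 to 1024x1024 (next power of 2).

Standard algorithm: 893^3 = 712121957 multiplications
Strassen's algorithm: 7^(log2(1024)) = 7^10 = 282475249 multiplications
Savings: 712121957 - 282475249 = 429646708 multiplications

Standard: 712121957 multiplications (893^3). Strassen: 282475249 multiplications (7^10, after padding to 1024x1024). Strassen reduces 8 recursive multiplications to 7 at each level.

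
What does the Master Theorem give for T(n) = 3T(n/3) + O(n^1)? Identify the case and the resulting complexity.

Master Theorem for T(n) = 3T(n/3) + O(n^1):

a = 3, b = 3, c = 1
log_b(a) = log_3(3) = 1.0000

Case 2: c = 1 = log_3(3) = 1.0000
T(n) = O(n^1 log n) = O(n log n)

For T(n) = 3T(n/3) + O(n^1): log_3(3) = 1.0000. This is Case 2 of the Master Theorem (c = log_b(a), equal work at all levels), giving O(n log n).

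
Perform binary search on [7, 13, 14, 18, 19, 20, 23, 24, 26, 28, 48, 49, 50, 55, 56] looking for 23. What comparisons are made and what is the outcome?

Binary search for 23 in [7, 13, 14, 18, 19, 20, 23, 24, 26, 28, 48, 49, 50, 55, 56]:

lo=0, hi=14, mid=7, arr[mid]=24 -> 24 > 23, search left half
lo=0, hi=6, mid=3, arr[mid]=18 -> 18 < 23, search right half
lo=4, hi=6, mid=5, arr[mid]=20 -> 20 < 23, search right half
lo=6, hi=6, mid=6, arr[mid]=23 -> Found target at index 6!

Binary search finds 23 at index 6 after 4 comparisons. The search repeatedly halves the search space by comparing with the middle element.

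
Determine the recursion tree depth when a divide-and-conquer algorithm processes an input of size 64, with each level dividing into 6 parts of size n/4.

For divide and conquer with division factor 4:

Problem sizes at each level:
Level 0: 64
Level 1: 16
Level 2: 4
Level 3: 1

The root is level 0 and the size-1 base case is level 3 (the tree spans levels 0 through 3, i.e. 4 levels counting the root), so the depth is the number of divisions: log_4(64) = 3

The recursion tree depth is log_4(64) = 3. At each level, the problem size is divided by 4, so it takes 3 divisions to reduce to a base case of size 1. The algorithm makes 6 recursive calls at each level.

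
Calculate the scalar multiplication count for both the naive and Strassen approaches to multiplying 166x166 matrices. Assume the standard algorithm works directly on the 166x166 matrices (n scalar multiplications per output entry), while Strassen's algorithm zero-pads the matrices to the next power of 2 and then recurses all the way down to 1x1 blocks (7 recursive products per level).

Matrix multiplication for 166x166 matrices:

Strassen's algorithm requires power-of-2 dimensions. Pad 166x166 to 256x256 (next power of 2).

Standard algorithm: 166^3 = 4574296 multiplications
Strassen's algorithm: 7^(log2(256)) = 7^8 = 5764801 multiplications
Difference: 4574296 - 5764801 = -1190505 (Strassen uses MORE here due to padding overhead — for small or just-over-power-of-2 n, padding can outweigh the per-level savings)

Standard: 4574296 multiplications (166^3). Strassen: 5764801 multiplications (7^8, after padding to 256x256). Strassen reduces 8 recursive multiplications to 7 at each level.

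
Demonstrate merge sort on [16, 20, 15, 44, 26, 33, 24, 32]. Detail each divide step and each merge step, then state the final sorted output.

Merge sort trace:

Split: [16, 20, 15, 44, 26, 33, 24, 32] -> [16, 20, 15, 44] and [26, 33, 24, 32]
  Split: [16, 20, 15, 44] -> [16, 20] and [15, 44]
    Split: [16, 20] -> [16] and [20]
    Merge: [16] + [20] -> [16, 20]
    Split: [15, 44] -> [15] and [44]
    Merge: [15] + [44] -> [15, 44]
  Merge: [16, 20] + [15, 44] -> [15, 16, 20, 44]
  Split: [26, 33, 24, 32] -> [26, 33] and [24, 32]
    Split: [26, 33] -> [26] and [33]
    Merge: [26] + [33] -> [26, 33]
    Split: [24, 32] -> [24] and [32]
    Merge: [24] + [32] -> [24, 32]
  Merge: [26, 33] + [24, 32] -> [24, 26, 32, 33]
Merge: [15, 16, 20, 44] + [24, 26, 32, 33] -> [15, 16, 20, 24, 26, 32, 33, 44]

Final sorted array: [15, 16, 20, 24, 26, 32, 33, 44]

The merge sort proceeds by recursively splitting the array and merging sorted halves.
After all merges, the sorted array is [15, 16, 20, 24, 26, 32, 33, 44].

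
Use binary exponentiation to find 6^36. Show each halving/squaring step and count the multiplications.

Computing 6^36 by squaring (build up from 6^1; each line after the first costs one multiplication):

6^1 = 6
6^2 = (6^1)^2 = 6^2 = 36
6^4 = (6^2)^2 = 36^2 = 1296
6^8 = (6^4)^2 = 1296^2 = 1679616
6^9 = 6 * 6^8 = 6 * 1679616 = 10077696
6^18 = (6^9)^2 = 10077696^2 = 101559956668416
6^36 = (6^18)^2 = 101559956668416^2 = 10314424798490535546171949056

Result: 10314424798490535546171949056
Multiplications needed: 6 (6 lines after 6^1)

6^36 = 10314424798490535546171949056. Using exponentiation by squaring, this requires 6 multiplications. The key idea: if the exponent is even, square the half-power; if odd, multiply by the base once.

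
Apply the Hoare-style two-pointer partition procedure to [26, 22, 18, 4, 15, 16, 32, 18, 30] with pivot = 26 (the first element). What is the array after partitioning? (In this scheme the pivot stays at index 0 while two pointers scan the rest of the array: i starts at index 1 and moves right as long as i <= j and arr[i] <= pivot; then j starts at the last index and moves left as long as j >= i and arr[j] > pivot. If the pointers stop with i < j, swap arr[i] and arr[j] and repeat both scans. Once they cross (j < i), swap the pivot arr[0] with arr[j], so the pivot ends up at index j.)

Hoare-style two-pointer partition with pivot = 26:

Initial array: [26, 22, 18, 4, 15, 16, 32, 18, 30]

Pointers start at i = 1, j = 8.
i stops at index 6 (arr[6]=32 > 26), j stops at index 7 (arr[7]=18 <= 26): swap arr[6] and arr[7], array becomes [26, 22, 18, 4, 15, 16, 18, 32, 30]
i ends at 7, j ends at 6: the pointers have crossed (j < i), so scanning stops.

Swap pivot arr[0] with arr[6] to place pivot at position 6: [18, 22, 18, 4, 15, 16, 26, 32, 30]
Pivot position: 6

After partitioning with pivot 26, the array becomes [18, 22, 18, 4, 15, 16, 26, 32, 30]. The pivot is placed at index 6. All elements to the left of the pivot are <= 26, and all elements to the right are > 26.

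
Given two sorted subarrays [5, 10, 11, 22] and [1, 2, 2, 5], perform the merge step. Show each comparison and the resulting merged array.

Merging process:

Compare 5 vs 1: take 1 from right. Merged: [1]
Compare 5 vs 2: take 2 from right. Merged: [1, 2]
Compare 5 vs 2: take 2 from right. Merged: [1, 2, 2]
Compare 5 vs 5: take 5 from left. Merged: [1, 2, 2, 5]
Compare 10 vs 5: take 5 from right. Merged: [1, 2, 2, 5, 5]
Append remaining from left: [10, 11, 22]. Merged: [1, 2, 2, 5, 5, 10, 11, 22]

Final merged array: [1, 2, 2, 5, 5, 10, 11, 22]
Total comparisons: 5

The merged array is [1, 2, 2, 5, 5, 10, 11, 22], requiring 5 comparisons. The merge step runs in O(n) time where n is the total number of elements.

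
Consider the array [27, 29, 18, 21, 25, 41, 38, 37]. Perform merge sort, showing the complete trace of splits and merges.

Merge sort trace:

Split: [27, 29, 18, 21, 25, 41, 38, 37] -> [27, 29, 18, 21] and [25, 41, 38, 37]
  Split: [27, 29, 18, 21] -> [27, 29] and [18, 21]
    Split: [27, 29] -> [27] and [29]
    Merge: [27] + [29] -> [27, 29]
    Split: [18, 21] -> [18] and [21]
    Merge: [18] + [21] -> [18, 21]
  Merge: [27, 29] + [18, 21] -> [18, 21, 27, 29]
  Split: [25, 41, 38, 37] -> [25, 41] and [38, 37]
    Split: [25, 41] -> [25] and [41]
    Merge: [25] + [41] -> [25, 41]
    Split: [38, 37] -> [38] and [37]
    Merge: [38] + [37] -> [37, 38]
  Merge: [25, 41] + [37, 38] -> [25, 37, 38, 41]
Merge: [18, 21, 27, 29] + [25, 37, 38, 41] -> [18, 21, 25, 27, 29, 37, 38, 41]

Final sorted array: [18, 21, 25, 27, 29, 37, 38, 41]

The merge sort proceeds by recursively splitting the array and merging sorted halves.
After all merges, the sorted array is [18, 21, 25, 27, 29, 37, 38, 41].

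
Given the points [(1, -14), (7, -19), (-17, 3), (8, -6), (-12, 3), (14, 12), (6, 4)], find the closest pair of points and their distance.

Computing all pairwise distances among 7 points:

d((1, -14), (7, -19)) = 7.8102
d((1, -14), (-17, 3)) = 24.7588
d((1, -14), (8, -6)) = 10.6301
d((1, -14), (-12, 3)) = 21.4009
d((1, -14), (14, 12)) = 29.0689
d((1, -14), (6, 4)) = 18.6815
d((7, -19), (-17, 3)) = 32.5576
d((7, -19), (8, -6)) = 13.0384
d((7, -19), (-12, 3)) = 29.0689
d((7, -19), (14, 12)) = 31.7805
d((7, -19), (6, 4)) = 23.0217
d((-17, 3), (8, -6)) = 26.5707
d((-17, 3), (-12, 3)) = 5.0 <-- minimum
d((-17, 3), (14, 12)) = 32.28
d((-17, 3), (6, 4)) = 23.0217
d((8, -6), (-12, 3)) = 21.9317
d((8, -6), (14, 12)) = 18.9737
d((8, -6), (6, 4)) = 10.198
d((-12, 3), (14, 12)) = 27.5136
d((-12, 3), (6, 4)) = 18.0278
d((14, 12), (6, 4)) = 11.3137

Closest pair: (-17, 3) and (-12, 3) with distance 5.0

The closest pair is (-17, 3) and (-12, 3) with Euclidean distance 5.0. For 7 points, brute-force pairwise comparison is shown above. For large n, the divide-and-conquer algorithm (sort by x, recurse on halves, check the dividing strip) achieves O(n log n).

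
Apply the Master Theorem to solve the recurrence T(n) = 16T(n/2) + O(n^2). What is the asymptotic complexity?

Master Theorem for T(n) = 16T(n/2) + O(n^2):

a = 16, b = 2, c = 2
log_b(a) = log_2(16) = 4.0000

Case 1: c = 2 < log_2(16) = 4.0000
T(n) = O(n^(log_2 16)) = O(n^4)

For T(n) = 16T(n/2) + O(n^2): log_2(16) = 4.0000. This is Case 1 of the Master Theorem (c < log_b(a), work dominated by leaves), giving O(n^4).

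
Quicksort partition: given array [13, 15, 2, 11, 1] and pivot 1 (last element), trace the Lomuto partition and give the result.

Lomuto partition with pivot = 1:

Initial array: [13, 15, 2, 11, 1]

arr[0]=13 > 1: no swap
arr[1]=15 > 1: no swap
arr[2]=2 > 1: no swap
arr[3]=11 > 1: no swap

Place pivot at position 0: [1, 15, 2, 11, 13]
Pivot position: 0

After partitioning with pivot 1, the array becomes [1, 15, 2, 11, 13]. The pivot is placed at index 0. All elements to the left of the pivot are <= 1, and all elements to the right are > 1.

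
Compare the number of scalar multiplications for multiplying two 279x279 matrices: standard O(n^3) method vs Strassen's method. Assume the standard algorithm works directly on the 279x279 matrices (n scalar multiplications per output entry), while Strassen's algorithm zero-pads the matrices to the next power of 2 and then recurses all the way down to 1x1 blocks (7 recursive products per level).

Matrix multiplication for 279x279 matrices:

Strassen's algorithm requires power-of-2 dimensions. Pad 279x279 to 512x512 (next power of 2).

Standard algorithm: 279^3 = 21717639 multiplications
Strassen's algorithm: 7^(log2(512)) = 7^9 = 40353607 multiplications
Difference: 21717639 - 40353607 = -18635968 (Strassen uses MORE here due to padding overhead — for small or just-over-power-of-2 n, padding can outweigh the per-level savings)

Standard: 21717639 multiplications (279^3). Strassen: 40353607 multiplications (7^9, after padding to 512x512). Strassen reduces 8 recursive multiplications to 7 at each level.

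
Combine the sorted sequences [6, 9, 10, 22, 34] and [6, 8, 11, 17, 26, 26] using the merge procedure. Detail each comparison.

Merging process:

Compare 6 vs 6: take 6 from left. Merged: [6]
Compare 9 vs 6: take 6 from right. Merged: [6, 6]
Compare 9 vs 8: take 8 from right. Merged: [6, 6, 8]
Compare 9 vs 11: take 9 from left. Merged: [6, 6, 8, 9]
Compare 10 vs 11: take 10 from left. Merged: [6, 6, 8, 9, 10]
Compare 22 vs 11: take 11 from right. Merged: [6, 6, 8, 9, 10, 11]
Compare 22 vs 17: take 17 from right. Merged: [6, 6, 8, 9, 10, 11, 17]
Compare 22 vs 26: take 22 from left. Merged: [6, 6, 8, 9, 10, 11, 17, 22]
Compare 34 vs 26: take 26 from right. Merged: [6, 6, 8, 9, 10, 11, 17, 22, 26]
Compare 34 vs 26: take 26 from right. Merged: [6, 6, 8, 9, 10, 11, 17, 22, 26, 26]
Append remaining from left: [34]. Merged: [6, 6, 8, 9, 10, 11, 17, 22, 26, 26, 34]

Final merged array: [6, 6, 8, 9, 10, 11, 17, 22, 26, 26, 34]
Total comparisons: 10

The merged array is [6, 6, 8, 9, 10, 11, 17, 22, 26, 26, 34], requiring 10 comparisons. The merge step runs in O(n) time where n is the total number of elements.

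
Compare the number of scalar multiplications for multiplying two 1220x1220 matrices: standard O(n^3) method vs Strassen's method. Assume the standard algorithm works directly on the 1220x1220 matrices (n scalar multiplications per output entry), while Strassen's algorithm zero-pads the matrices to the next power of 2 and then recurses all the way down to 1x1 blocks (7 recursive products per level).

Matrix multiplication for 1220x1220 matrices:

Strassen's algorithm requires power-of-2 dimensions. Pad 1220x1220 to 2048x2048 (next power of 2).

Standard algorithm: 1220^3 = 1815848000 multiplications
Strassen's algorithm: 7^(log2(2048)) = 7^11 = 1977326743 multiplications
Difference: 1815848000 - 1977326743 = -161478743 (Strassen uses MORE here due to padding overhead — for small or just-over-power-of-2 n, padding can outweigh the per-level savings)

Standard: 1815848000 multiplications (1220^3). Strassen: 1977326743 multiplications (7^11, after padding to 2048x2048). Strassen reduces 8 recursive multiplications to 7 at each level.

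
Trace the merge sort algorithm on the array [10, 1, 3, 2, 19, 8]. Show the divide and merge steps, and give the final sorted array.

Merge sort trace:

Split: [10, 1, 3, 2, 19, 8] -> [10, 1, 3] and [2, 19, 8]
  Split: [10, 1, 3] -> [10] and [1, 3]
    Split: [1, 3] -> [1] and [3]
    Merge: [1] + [3] -> [1, 3]
  Merge: [10] + [1, 3] -> [1, 3, 10]
  Split: [2, 19, 8] -> [2] and [19, 8]
    Split: [19, 8] -> [19] and [8]
    Merge: [19] + [8] -> [8, 19]
  Merge: [2] + [8, 19] -> [2, 8, 19]
Merge: [1, 3, 10] + [2, 8, 19] -> [1, 2, 3, 8, 10, 19]

Final sorted array: [1, 2, 3, 8, 10, 19]

The merge sort proceeds by recursively splitting the array and merging sorted halves.
After all merges, the sorted array is [1, 2, 3, 8, 10, 19].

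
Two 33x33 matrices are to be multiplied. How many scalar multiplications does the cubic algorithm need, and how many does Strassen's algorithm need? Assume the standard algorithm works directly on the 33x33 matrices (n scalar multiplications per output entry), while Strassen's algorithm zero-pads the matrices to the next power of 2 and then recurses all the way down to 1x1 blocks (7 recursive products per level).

Matrix multiplication for 33x33 matrices:

Strassen's algorithm requires power-of-2 dimensions. Pad 33x33 to 64x64 (next power of 2).

Standard algorithm: 33^3 = 35937 multiplications
Strassen's algorithm: 7^(log2(64)) = 7^6 = 117649 multiplications
Difference: 35937 - 117649 = -81712 (Strassen uses MORE here due to padding overhead — for small or just-over-power-of-2 n, padding can outweigh the per-level savings)

Standard: 35937 multiplications (33^3). Strassen: 117649 multiplications (7^6, after padding to 64x64). Strassen reduces 8 recursive multiplications to 7 at each level.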